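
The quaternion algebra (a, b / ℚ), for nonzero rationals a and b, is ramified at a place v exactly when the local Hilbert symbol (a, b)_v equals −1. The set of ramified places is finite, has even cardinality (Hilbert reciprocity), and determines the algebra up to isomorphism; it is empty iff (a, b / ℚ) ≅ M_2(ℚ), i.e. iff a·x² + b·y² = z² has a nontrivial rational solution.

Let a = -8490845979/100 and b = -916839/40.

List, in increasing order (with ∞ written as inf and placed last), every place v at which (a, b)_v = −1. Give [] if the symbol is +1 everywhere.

[2, 7, 11, inf]

Mod squares: a ≡ -11, b ≡ -2310. Check v ∈ {∞, 2, 3, 5, 7, 11}.
v=3: a=3^8·(≡1), b=3^5·(≡1) mod 3; (1|3)=+1, (1|3)=+1; (−1)^{8·5·1}·(+1)^5·(+1)^8 = +1.
v=2: v_2(a)=-2, v_2(b)=-3; units ≡ 5, 5 (mod 8); ε·ε+αω+βω = 0·0+-2·1+-3·1 ≡ 1  ⇒  (a,b)_2 = -1.
v=7: a=7^6·(≡3), b=7^3·(≡3) mod 7; (3|7)=-1, (3|7)=-1; (−1)^{6·3·3}·(-1)^3·(-1)^6 = -1.
v=∞: -11 < 0 and -2310 < 0  ⇒  (a,b)_∞ = -1.
v=5: a=5^-2·(≡4), b=5^-1·(≡2) mod 5; (4|5)=+1, (2|5)=-1; (−1)^{-2·-1·2}·(+1)^-1·(-1)^-2 = +1.
v=11: a=11^1·(≡2), b=11^1·(≡6) mod 11; (2|11)=-1, (6|11)=-1; (−1)^{1·1·5}·(-1)^1·(-1)^1 = -1.
(-11, -2310 / ℚ) ramifies at {2, 7, 11, ∞}: a division algebra.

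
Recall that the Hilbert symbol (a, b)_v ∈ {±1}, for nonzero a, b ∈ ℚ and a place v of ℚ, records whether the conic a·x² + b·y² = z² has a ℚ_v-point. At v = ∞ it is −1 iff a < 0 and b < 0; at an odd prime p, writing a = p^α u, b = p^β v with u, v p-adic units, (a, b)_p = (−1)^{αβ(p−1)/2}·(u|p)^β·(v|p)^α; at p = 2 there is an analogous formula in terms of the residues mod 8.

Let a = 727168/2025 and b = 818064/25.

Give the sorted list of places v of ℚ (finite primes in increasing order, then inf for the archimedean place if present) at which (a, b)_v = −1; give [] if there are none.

[13, 23]

Mod squares: a ≡ 11362, b ≡ 5681. Check v ∈ {∞, 2, 3, 5, 13, 19, 23}.
v=19: a=19^1·(≡4), b=19^1·(≡13) mod 19; (4|19)=+1, (13|19)=-1; (−1)^{1·1·9}·(+1)^1·(-1)^1 = +1.
v=13: a=13^1·(≡1), b=13^1·(≡5) mod 13; (1|13)=+1, (5|13)=-1; (−1)^{1·1·6}·(+1)^1·(-1)^1 = -1.
v=3: a=3^-4·(≡1), b=3^2·(≡2) mod 3; (1|3)=+1, (2|3)=-1; (−1)^{-4·2·1}·(+1)^2·(-1)^-4 = +1.
v=5: a=5^-2·(≡3), b=5^-2·(≡4) mod 5; (3|5)=-1, (4|5)=+1; (−1)^{-2·-2·2}·(-1)^-2·(+1)^-2 = +1.
v=∞: 11362 > 0 and 5681 > 0  ⇒  (a,b)_∞ = +1.
v=2: v_2(a)=7, v_2(b)=4; units ≡ 1, 1 (mod 8); ε·ε+αω+βω = 0·0+7·0+4·0 ≡ 0  ⇒  (a,b)_2 = +1.
v=23: a=23^1·(≡14), b=23^1·(≡5) mod 23; (14|23)=-1, (5|23)=-1; (−1)^{1·1·11}·(-1)^1·(-1)^1 = -1.
|Ram(11362, 5681)| = 2, even; anisotropic at {13, 23}.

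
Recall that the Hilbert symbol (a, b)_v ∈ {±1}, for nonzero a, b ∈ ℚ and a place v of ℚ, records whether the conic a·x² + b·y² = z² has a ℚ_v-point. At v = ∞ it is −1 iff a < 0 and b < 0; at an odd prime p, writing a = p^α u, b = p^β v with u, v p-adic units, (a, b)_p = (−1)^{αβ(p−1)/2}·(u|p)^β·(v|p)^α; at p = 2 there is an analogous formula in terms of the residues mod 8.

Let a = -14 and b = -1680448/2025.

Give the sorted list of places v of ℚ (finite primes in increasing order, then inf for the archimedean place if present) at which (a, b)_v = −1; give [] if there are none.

(a, b) ≡ (-14, -217) mod (ℚ^×)²; places V = {2, 3, 5, 7, 11, 31, ∞}.
(a,b)_7: α=1, u≡5; β=1, v≡4 (mod 7); (5|7)=-1, (4|7)=+1; sign (−1)^1·-1^1·+1^1 = +1.
(a,b)_5: α=0, u≡1; β=-2, v≡2 (mod 5); (1|5)=+1, (2|5)=-1; sign (−1)^0·+1^-2·-1^0 = +1.
(a,b)_31: α=0, u≡17; β=1, v≡29 (mod 31); (17|31)=-1, (29|31)=-1; sign (−1)^0·-1^1·-1^0 = -1.
(a,b)_∞: sgn(-14)=−, sgn(-217)=−, so -1.
(a,b)_3: α=0, u≡1; β=-4, v≡2 (mod 3); (1|3)=+1, (2|3)=-1; sign (−1)^0·+1^-4·-1^0 = +1.
(a,b)_11: α=0, u≡8; β=2, v≡5 (mod 11); (8|11)=-1, (5|11)=+1; sign (−1)^0·-1^2·+1^0 = +1.
(a,b)_2: α=1, β=6; u≡1, v≡7 (mod 8); ε(u)ε(v)=0·1, αω(v)=1·0, βω(u)=6·0; sum ≡ 0  ⇒  +1.
Ram(-14, -217) = {31, ∞}; no ℚ_31-point on the conic.

[31, inf]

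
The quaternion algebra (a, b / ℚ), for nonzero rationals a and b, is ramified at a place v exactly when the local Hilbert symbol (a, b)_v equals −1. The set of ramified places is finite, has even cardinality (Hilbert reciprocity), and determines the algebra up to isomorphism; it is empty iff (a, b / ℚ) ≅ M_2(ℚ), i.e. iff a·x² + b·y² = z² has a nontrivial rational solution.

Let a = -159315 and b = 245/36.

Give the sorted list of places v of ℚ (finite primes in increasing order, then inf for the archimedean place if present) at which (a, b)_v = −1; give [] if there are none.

Mod squares: a ≡ -159315, b ≡ 5. Check v ∈ {∞, 2, 3, 5, 7, 13, 19, 43}.
v=∞: -159315 < 0 and 5 > 0  ⇒  (a,b)_∞ = +1.
v=7: a=7^0·(≡5), b=7^2·(≡5) mod 7; (5|7)=-1, (5|7)=-1; (−1)^{0·2·3}·(-1)^2·(-1)^0 = +1.
v=5: a=5^1·(≡2), b=5^1·(≡4) mod 5; (2|5)=-1, (4|5)=+1; (−1)^{1·1·2}·(-1)^1·(+1)^1 = -1.
v=13: a=13^1·(≡4), b=13^0·(≡5) mod 13; (4|13)=+1, (5|13)=-1; (−1)^{1·0·6}·(+1)^0·(-1)^1 = -1.
v=3: a=3^1·(≡1), b=3^-2·(≡2) mod 3; (1|3)=+1, (2|3)=-1; (−1)^{1·-2·1}·(+1)^-2·(-1)^1 = -1.
v=19: a=19^1·(≡13), b=19^0·(≡1) mod 19; (13|19)=-1, (1|19)=+1; (−1)^{1·0·9}·(-1)^0·(+1)^1 = +1.
v=2: v_2(a)=0, v_2(b)=-2; units ≡ 5, 5 (mod 8); ε·ε+αω+βω = 0·0+0·1+-2·1 ≡ 0  ⇒  (a,b)_2 = +1.
v=43: a=43^1·(≡36), b=43^0·(≡8) mod 43; (36|43)=+1, (8|43)=-1; (−1)^{1·0·21}·(+1)^0·(-1)^1 = -1.
|Ram(-159315, 5)| = 4, even; anisotropic at {3, 5, 13, 43}.

[3, 5, 13, 43]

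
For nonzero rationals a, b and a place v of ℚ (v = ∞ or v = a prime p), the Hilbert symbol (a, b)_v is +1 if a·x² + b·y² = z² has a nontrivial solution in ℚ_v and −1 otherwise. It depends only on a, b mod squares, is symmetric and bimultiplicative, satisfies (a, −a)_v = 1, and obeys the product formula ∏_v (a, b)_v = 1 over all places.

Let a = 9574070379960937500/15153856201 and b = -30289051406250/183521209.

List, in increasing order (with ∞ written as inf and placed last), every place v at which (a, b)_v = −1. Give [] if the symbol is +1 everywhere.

[2, 3, 5, 17]

Mod squares: a ≡ 663, b ≡ -10. Check v ∈ {∞, 2, 3, 5, 7, 11, 13, 17, 19, 23, 29, 31}.
v=29: a=29^2·(≡28), b=29^0·(≡12) mod 29; (28|29)=+1, (12|29)=-1; (−1)^{2·0·14}·(+1)^0·(-1)^2 = +1.
v=5: a=5^10·(≡3), b=5^7·(≡3) mod 5; (3|5)=-1, (3|5)=-1; (−1)^{10·7·2}·(-1)^7·(-1)^10 = -1.
v=23: a=23^0·(≡20), b=23^-2·(≡18) mod 23; (20|23)=-1, (18|23)=+1; (−1)^{0·-2·11}·(-1)^-2·(+1)^0 = +1.
v=17: a=17^3·(≡6), b=17^2·(≡6) mod 17; (6|17)=-1, (6|17)=-1; (−1)^{3·2·8}·(-1)^2·(-1)^3 = -1.
v=3: a=3^3·(≡2), b=3^4·(≡2) mod 3; (2|3)=-1, (2|3)=-1; (−1)^{3·4·1}·(-1)^4·(-1)^3 = -1.
v=2: v_2(a)=2, v_2(b)=1; units ≡ 7, 3 (mod 8); ε·ε+αω+βω = 1·1+2·1+1·0 ≡ 1  ⇒  (a,b)_2 = -1.
v=11: a=11^-2·(≡9), b=11^0·(≡4) mod 11; (9|11)=+1, (4|11)=+1; (−1)^{-2·0·5}·(+1)^0·(+1)^-2 = +1.
v=19: a=19^-4·(≡17), b=19^-2·(≡4) mod 19; (17|19)=+1, (4|19)=+1; (−1)^{-4·-2·9}·(+1)^-2·(+1)^-4 = +1.
v=∞: 663 > 0 and -10 < 0  ⇒  (a,b)_∞ = +1.
v=13: a=13^3·(≡12), b=13^2·(≡3) mod 13; (12|13)=+1, (3|13)=+1; (−1)^{3·2·6}·(+1)^2·(+1)^3 = +1.
v=7: a=7^0·(≡6), b=7^2·(≡1) mod 7; (6|7)=-1, (1|7)=+1; (−1)^{0·2·3}·(-1)^2·(+1)^0 = +1.
v=31: a=31^-2·(≡15), b=31^-2·(≡27) mod 31; (15|31)=-1, (27|31)=-1; (−1)^{-2·-2·15}·(-1)^-2·(-1)^-2 = +1.
Ram(663, -10) = {2, 3, 5, 17}; no ℚ_2-point on the conic.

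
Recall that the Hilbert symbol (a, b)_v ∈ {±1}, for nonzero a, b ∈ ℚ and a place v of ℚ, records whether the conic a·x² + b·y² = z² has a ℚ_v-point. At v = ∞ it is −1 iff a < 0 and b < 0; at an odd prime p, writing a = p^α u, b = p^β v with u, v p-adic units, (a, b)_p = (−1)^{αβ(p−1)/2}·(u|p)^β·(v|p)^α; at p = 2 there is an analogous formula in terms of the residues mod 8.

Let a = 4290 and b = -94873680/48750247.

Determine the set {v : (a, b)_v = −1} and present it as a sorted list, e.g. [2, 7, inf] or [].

(a, b) ≡ (4290, -35) mod (ℚ^×)²; places V = {2, 3, 5, 7, 11, 13, 29, ∞}.
(a,b)_2: α=1, β=4; u≡1, v≡5 (mod 8); ε(u)ε(v)=0·0, αω(v)=1·1, βω(u)=4·0; sum ≡ 1  ⇒  -1.
(a,b)_3: α=1, u≡2; β=4, v≡1 (mod 3); (2|3)=-1, (1|3)=+1; sign (−1)^0·-1^4·+1^1 = +1.
(a,b)_5: α=1, u≡3; β=1, v≡2 (mod 5); (3|5)=-1, (2|5)=-1; sign (−1)^0·-1^1·-1^1 = +1.
(a,b)_29: α=0, u≡27; β=-2, v≡16 (mod 29); (27|29)=-1, (16|29)=+1; sign (−1)^0·-1^-2·+1^0 = +1.
(a,b)_11: α=1, u≡5; β=4, v≡3 (mod 11); (5|11)=+1, (3|11)=+1; sign (−1)^0·+1^4·+1^1 = +1.
(a,b)_∞: sgn(4290)=+, sgn(-35)=−, so +1.
(a,b)_7: α=0, u≡6; β=-3, v≡1 (mod 7); (6|7)=-1, (1|7)=+1; sign (−1)^0·-1^-3·+1^0 = -1.
(a,b)_13: α=1, u≡5; β=-2, v≡10 (mod 13); (5|13)=-1, (10|13)=+1; sign (−1)^0·-1^-2·+1^1 = +1.
|Ram(4290, -35)| = 2, even; anisotropic at {2, 7}.

[2, 7]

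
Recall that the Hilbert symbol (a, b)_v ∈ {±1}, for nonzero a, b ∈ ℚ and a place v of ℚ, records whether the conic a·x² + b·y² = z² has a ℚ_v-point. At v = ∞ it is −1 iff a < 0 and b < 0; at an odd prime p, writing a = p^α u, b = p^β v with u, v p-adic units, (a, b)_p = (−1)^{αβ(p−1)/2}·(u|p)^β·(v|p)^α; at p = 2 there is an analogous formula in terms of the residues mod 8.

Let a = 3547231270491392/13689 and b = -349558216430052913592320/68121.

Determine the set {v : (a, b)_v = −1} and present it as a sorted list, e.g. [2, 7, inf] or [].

[2, 5, 23, 53]

(a, b) ≡ (53, -464830) mod (ℚ^×)²; places V = {2, 3, 5, 11, 13, 23, 29, 43, 47, 53, ∞}.
(a,b)_3: α=-4, u≡2; β=-4, v≡2 (mod 3); (2|3)=-1, (2|3)=-1; sign (−1)^0·-1^-4·-1^-4 = +1.
(a,b)_∞: sgn(53)=+, sgn(-464830)=−, so +1.
(a,b)_47: α=2, u≡6; β=3, v≡7 (mod 47); (6|47)=+1, (7|47)=+1; sign (−1)^0·+1^3·+1^2 = +1.
(a,b)_13: α=-2, u≡1; β=0, v≡2 (mod 13); (1|13)=+1, (2|13)=-1; sign (−1)^0·+1^0·-1^-2 = +1.
(a,b)_2: α=8, β=11; u≡5, v≡1 (mod 8); ε(u)ε(v)=0·0, αω(v)=8·0, βω(u)=11·1; sum ≡ 1  ⇒  -1.
(a,b)_23: α=2, u≡19; β=3, v≡20 (mod 23); (19|23)=-1, (20|23)=-1; sign (−1)^0·-1^3·-1^2 = -1.
(a,b)_5: α=0, u≡3; β=1, v≡1 (mod 5); (3|5)=-1, (1|5)=+1; sign (−1)^0·-1^1·+1^0 = -1.
(a,b)_29: α=0, u≡28; β=-2, v≡2 (mod 29); (28|29)=+1, (2|29)=-1; sign (−1)^0·+1^-2·-1^0 = +1.
(a,b)_11: α=2, u≡9; β=2, v≡10 (mod 11); (9|11)=+1, (10|11)=-1; sign (−1)^0·+1^2·-1^2 = +1.
(a,b)_43: α=2, u≡40; β=3, v≡3 (mod 43); (40|43)=+1, (3|43)=-1; sign (−1)^0·+1^3·-1^2 = +1.
(a,b)_53: α=1, u≡17; β=2, v≡50 (mod 53); (17|53)=+1, (50|53)=-1; sign (−1)^0·+1^2·-1^1 = -1.
Ram(53, -464830) = {2, 5, 23, 53}; no ℚ_2-point on the conic.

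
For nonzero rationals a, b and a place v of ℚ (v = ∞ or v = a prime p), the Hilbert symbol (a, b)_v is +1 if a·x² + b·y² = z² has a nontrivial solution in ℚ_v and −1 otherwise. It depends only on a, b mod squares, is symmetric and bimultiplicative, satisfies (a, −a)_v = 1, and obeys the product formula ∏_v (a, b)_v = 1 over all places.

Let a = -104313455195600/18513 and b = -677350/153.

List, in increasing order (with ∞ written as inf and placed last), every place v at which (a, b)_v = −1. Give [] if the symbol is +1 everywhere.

[2, 17, 31, inf]

Mod squares: a ≡ -493, b ≡ -460598. Check v ∈ {∞, 2, 3, 5, 7, 11, 17, 19, 23, 29, 31}.
v=31: a=31^2·(≡24), b=31^1·(≡13) mod 31; (24|31)=-1, (13|31)=-1; (−1)^{2·1·15}·(-1)^1·(-1)^2 = -1.
v=5: a=5^2·(≡2), b=5^2·(≡2) mod 5; (2|5)=-1, (2|5)=-1; (−1)^{2·2·2}·(-1)^2·(-1)^2 = +1.
v=29: a=29^1·(≡19), b=29^0·(≡4) mod 29; (19|29)=-1, (4|29)=+1; (−1)^{1·0·14}·(-1)^0·(+1)^1 = +1.
v=∞: -493 < 0 and -460598 < 0  ⇒  (a,b)_∞ = -1.
v=3: a=3^-2·(≡2), b=3^-2·(≡1) mod 3; (2|3)=-1, (1|3)=+1; (−1)^{-2·-2·1}·(-1)^-2·(+1)^-2 = +1.
v=19: a=19^2·(≡11), b=19^1·(≡13) mod 19; (11|19)=+1, (13|19)=-1; (−1)^{2·1·9}·(+1)^1·(-1)^2 = +1.
v=23: a=23^2·(≡6), b=23^1·(≡7) mod 23; (6|23)=+1, (7|23)=-1; (−1)^{2·1·11}·(+1)^1·(-1)^2 = +1.
v=7: a=7^2·(≡2), b=7^0·(≡2) mod 7; (2|7)=+1, (2|7)=+1; (−1)^{2·0·3}·(+1)^0·(+1)^2 = +1.
v=11: a=11^-2·(≡2), b=11^0·(≡3) mod 11; (2|11)=-1, (3|11)=+1; (−1)^{-2·0·5}·(-1)^0·(+1)^-2 = +1.
v=17: a=17^-1·(≡14), b=17^-1·(≡13) mod 17; (14|17)=-1, (13|17)=+1; (−1)^{-1·-1·8}·(-1)^-1·(+1)^-1 = -1.
v=2: v_2(a)=4, v_2(b)=1; units ≡ 3, 5 (mod 8); ε·ε+αω+βω = 1·0+4·1+1·1 ≡ 1  ⇒  (a,b)_2 = -1.
Ram(-493, -460598) = {2, 17, 31, ∞}; no ℚ_2-point on the conic.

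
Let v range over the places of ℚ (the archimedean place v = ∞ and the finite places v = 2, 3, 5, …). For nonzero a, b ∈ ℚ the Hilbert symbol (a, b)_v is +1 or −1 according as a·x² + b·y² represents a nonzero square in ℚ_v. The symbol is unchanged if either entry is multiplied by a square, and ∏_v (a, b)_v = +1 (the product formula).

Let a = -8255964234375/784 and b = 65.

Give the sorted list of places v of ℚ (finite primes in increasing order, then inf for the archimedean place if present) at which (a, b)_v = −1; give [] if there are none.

Mod squares: a ≡ -319, b ≡ 65. Check v ∈ {∞, 2, 3, 5, 7, 11, 13, 29}.
v=13: a=13^2·(≡8), b=13^1·(≡5) mod 13; (8|13)=-1, (5|13)=-1; (−1)^{2·1·6}·(-1)^1·(-1)^2 = -1.
v=3: a=3^4·(≡2), b=3^0·(≡2) mod 3; (2|3)=-1, (2|3)=-1; (−1)^{4·0·1}·(-1)^0·(-1)^4 = +1.
v=29: a=29^1·(≡11), b=29^0·(≡7) mod 29; (11|29)=-1, (7|29)=+1; (−1)^{1·0·14}·(-1)^0·(+1)^1 = +1.
v=5: a=5^6·(≡1), b=5^1·(≡3) mod 5; (1|5)=+1, (3|5)=-1; (−1)^{6·1·2}·(+1)^1·(-1)^6 = +1.
v=∞: -319 < 0 and 65 > 0  ⇒  (a,b)_∞ = +1.
v=11: a=11^3·(≡4), b=11^0·(≡10) mod 11; (4|11)=+1, (10|11)=-1; (−1)^{3·0·5}·(+1)^0·(-1)^3 = -1.
v=7: a=7^-2·(≡5), b=7^0·(≡2) mod 7; (5|7)=-1, (2|7)=+1; (−1)^{-2·0·3}·(-1)^0·(+1)^-2 = +1.
v=2: v_2(a)=-4, v_2(b)=0; units ≡ 1, 1 (mod 8); ε·ε+αω+βω = 0·0+-4·0+0·0 ≡ 0  ⇒  (a,b)_2 = +1.
(-319, 65 / ℚ) ramifies at {11, 13}: a division algebra.

[11, 13]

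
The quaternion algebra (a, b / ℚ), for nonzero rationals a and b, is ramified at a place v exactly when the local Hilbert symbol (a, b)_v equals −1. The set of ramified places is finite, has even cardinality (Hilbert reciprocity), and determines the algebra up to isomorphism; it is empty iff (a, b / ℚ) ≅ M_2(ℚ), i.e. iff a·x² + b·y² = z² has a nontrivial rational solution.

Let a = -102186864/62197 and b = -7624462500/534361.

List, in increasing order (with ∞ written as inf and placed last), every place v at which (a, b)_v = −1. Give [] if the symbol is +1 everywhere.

[5, 13, 29, 37, 41, inf]

Mod squares: a ≡ -155363, b ≡ -338865. Check v ∈ {∞, 2, 3, 5, 13, 17, 19, 29, 37, 41, 43}.
v=37: a=37^-1·(≡2), b=37^0·(≡5) mod 37; (2|37)=-1, (5|37)=-1; (−1)^{-1·0·18}·(-1)^0·(-1)^-1 = -1.
v=43: a=43^0·(≡12), b=43^-2·(≡5) mod 43; (12|43)=-1, (5|43)=-1; (−1)^{0·-2·21}·(-1)^-2·(-1)^0 = +1.
v=17: a=17^1·(≡5), b=17^-2·(≡9) mod 17; (5|17)=-1, (9|17)=+1; (−1)^{1·-2·8}·(-1)^-2·(+1)^1 = +1.
v=41: a=41^-2·(≡26), b=41^1·(≡27) mod 41; (26|41)=-1, (27|41)=-1; (−1)^{-2·1·20}·(-1)^1·(-1)^-2 = -1.
v=2: v_2(a)=4, v_2(b)=2; units ≡ 5, 7 (mod 8); ε·ε+αω+βω = 0·1+4·0+2·1 ≡ 0  ⇒  (a,b)_2 = +1.
v=13: a=13^3·(≡3), b=13^0·(≡11) mod 13; (3|13)=+1, (11|13)=-1; (−1)^{3·0·6}·(+1)^0·(-1)^3 = -1.
v=3: a=3^2·(≡1), b=3^3·(≡1) mod 3; (1|3)=+1, (1|3)=+1; (−1)^{2·3·1}·(+1)^3·(+1)^2 = +1.
v=19: a=19^1·(≡15), b=19^1·(≡1) mod 19; (15|19)=-1, (1|19)=+1; (−1)^{1·1·9}·(-1)^1·(+1)^1 = +1.
v=29: a=29^0·(≡18), b=29^1·(≡3) mod 29; (18|29)=-1, (3|29)=-1; (−1)^{0·1·14}·(-1)^1·(-1)^0 = -1.
v=∞: -155363 < 0 and -338865 < 0  ⇒  (a,b)_∞ = -1.
v=5: a=5^0·(≡3), b=5^5·(≡2) mod 5; (3|5)=-1, (2|5)=-1; (−1)^{0·5·2}·(-1)^5·(-1)^0 = -1.
Ram(-155363, -338865) = {5, 13, 29, 37, 41, ∞}; no ℚ_5-point on the conic.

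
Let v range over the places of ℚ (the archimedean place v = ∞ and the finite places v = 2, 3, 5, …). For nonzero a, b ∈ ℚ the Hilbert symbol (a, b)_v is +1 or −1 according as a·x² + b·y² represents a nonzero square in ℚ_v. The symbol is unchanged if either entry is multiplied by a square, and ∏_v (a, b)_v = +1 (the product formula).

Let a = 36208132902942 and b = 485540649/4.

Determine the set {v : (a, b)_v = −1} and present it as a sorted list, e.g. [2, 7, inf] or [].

(a, b) ≡ (405008142, 5994329) mod (ℚ^×)²; places V = {2, 3, 7, 11, 13, 19, 23, 29, 37, 43, ∞}.
(a,b)_3: α=1, u≡2; β=4, v≡2 (mod 3); (2|3)=-1, (2|3)=-1; sign (−1)^0·-1^4·-1^1 = -1.
(a,b)_7: α=1, u≡1; β=0, v≡5 (mod 7); (1|7)=+1, (5|7)=-1; sign (−1)^0·+1^0·-1^1 = -1.
(a,b)_∞: sgn(405008142)=+, sgn(5994329)=+, so +1.
(a,b)_13: α=2, u≡2; β=0, v≡12 (mod 13); (2|13)=-1, (12|13)=+1; sign (−1)^0·-1^0·+1^2 = +1.
(a,b)_19: α=1, u≡5; β=1, v≡14 (mod 19); (5|19)=+1, (14|19)=-1; sign (−1)^1·+1^1·-1^1 = +1.
(a,b)_43: α=1, u≡38; β=1, v≡36 (mod 43); (38|43)=+1, (36|43)=+1; sign (−1)^1·+1^1·+1^1 = -1.
(a,b)_2: α=1, β=-2; u≡7, v≡1 (mod 8); ε(u)ε(v)=1·0, αω(v)=1·0, βω(u)=-2·0; sum ≡ 0  ⇒  +1.
(a,b)_11: α=1, u≡10; β=1, v≡10 (mod 11); (10|11)=-1, (10|11)=-1; sign (−1)^1·-1^1·-1^1 = -1.
(a,b)_37: α=1, u≡34; β=0, v≡30 (mod 37); (34|37)=+1, (30|37)=+1; sign (−1)^0·+1^0·+1^1 = +1.
(a,b)_29: α=1, u≡16; β=1, v≡2 (mod 29); (16|29)=+1, (2|29)=-1; sign (−1)^0·+1^1·-1^1 = -1.
(a,b)_23: α=2, u≡5; β=1, v≡7 (mod 23); (5|23)=-1, (7|23)=-1; sign (−1)^0·-1^1·-1^2 = -1.
|Ram(405008142, 5994329)| = 6, even; anisotropic at {3, 7, 11, 23, 29, 43}.

[3, 7, 11, 23, 29, 43]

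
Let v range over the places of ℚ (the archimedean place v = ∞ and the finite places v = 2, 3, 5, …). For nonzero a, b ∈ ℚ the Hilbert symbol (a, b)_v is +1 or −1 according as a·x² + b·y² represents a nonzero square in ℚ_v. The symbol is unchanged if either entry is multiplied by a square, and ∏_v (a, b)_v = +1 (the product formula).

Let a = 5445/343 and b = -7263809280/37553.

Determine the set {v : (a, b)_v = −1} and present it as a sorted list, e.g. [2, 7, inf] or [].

Mod squares: a ≡ 35, b ≡ -317135. Check v ∈ {∞, 2, 3, 5, 7, 11, 13, 17, 41, 47}.
v=2: v_2(a)=0, v_2(b)=8; units ≡ 3, 1 (mod 8); ε·ε+αω+βω = 1·0+0·0+8·1 ≡ 0  ⇒  (a,b)_2 = +1.
v=17: a=17^0·(≡13), b=17^-1·(≡14) mod 17; (13|17)=+1, (14|17)=-1; (−1)^{0·-1·8}·(+1)^-1·(-1)^0 = +1.
v=3: a=3^2·(≡2), b=3^2·(≡1) mod 3; (2|3)=-1, (1|3)=+1; (−1)^{2·2·1}·(-1)^2·(+1)^2 = +1.
v=7: a=7^-3·(≡6), b=7^1·(≡6) mod 7; (6|7)=-1, (6|7)=-1; (−1)^{-3·1·3}·(-1)^1·(-1)^-3 = -1.
v=47: a=47^0·(≡23), b=47^-2·(≡37) mod 47; (23|47)=-1, (37|47)=+1; (−1)^{0·-2·23}·(-1)^-2·(+1)^0 = +1.
v=41: a=41^0·(≡35), b=41^1·(≡26) mod 41; (35|41)=-1, (26|41)=-1; (−1)^{0·1·20}·(-1)^1·(-1)^0 = -1.
v=11: a=11^2·(≡6), b=11^0·(≡2) mod 11; (6|11)=-1, (2|11)=-1; (−1)^{2·0·5}·(-1)^0·(-1)^2 = +1.
v=5: a=5^1·(≡3), b=5^1·(≡3) mod 5; (3|5)=-1, (3|5)=-1; (−1)^{1·1·2}·(-1)^1·(-1)^1 = +1.
v=∞: 35 > 0 and -317135 < 0  ⇒  (a,b)_∞ = +1.
v=13: a=13^0·(≡10), b=13^3·(≡7) mod 13; (10|13)=+1, (7|13)=-1; (−1)^{0·3·6}·(+1)^3·(-1)^0 = +1.
|Ram(35, -317135)| = 2, even; anisotropic at {7, 41}.

[7, 41]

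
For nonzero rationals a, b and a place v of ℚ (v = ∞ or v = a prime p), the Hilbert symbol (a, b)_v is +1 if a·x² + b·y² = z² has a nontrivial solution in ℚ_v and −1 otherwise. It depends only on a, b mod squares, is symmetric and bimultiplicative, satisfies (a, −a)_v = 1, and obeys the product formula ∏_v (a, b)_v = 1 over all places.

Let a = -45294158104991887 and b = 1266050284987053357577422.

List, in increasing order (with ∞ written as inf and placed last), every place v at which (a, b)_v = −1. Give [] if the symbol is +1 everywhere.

[17, 37]

(a, b) ≡ (-84847, 376142) mod (ℚ^×)²; places V = {2, 3, 7, 13, 17, 23, 31, 37, ∞}.
(a,b)_23: α=1, u≡10; β=1, v≡18 (mod 23); (10|23)=-1, (18|23)=+1; sign (−1)^1·-1^1·+1^1 = +1.
(a,b)_2: α=0, β=1; u≡1, v≡7 (mod 8); ε(u)ε(v)=0·1, αω(v)=0·0, βω(u)=1·0; sum ≡ 0  ⇒  +1.
(a,b)_31: α=3, u≡15; β=4, v≡28 (mod 31); (15|31)=-1, (28|31)=+1; sign (−1)^0·-1^4·+1^3 = +1.
(a,b)_3: α=0, u≡2; β=8, v≡2 (mod 3); (2|3)=-1, (2|3)=-1; sign (−1)^0·-1^8·-1^0 = +1.
(a,b)_17: α=1, u≡10; β=1, v≡13 (mod 17); (10|17)=-1, (13|17)=+1; sign (−1)^0·-1^1·+1^1 = -1.
(a,b)_13: α=2, u≡12; β=3, v≡4 (mod 13); (12|13)=+1, (4|13)=+1; sign (−1)^0·+1^3·+1^2 = +1.
(a,b)_∞: sgn(-84847)=−, sgn(376142)=+, so +1.
(a,b)_7: α=5, u≡3; β=4, v≡2 (mod 7); (3|7)=-1, (2|7)=+1; sign (−1)^0·-1^4·+1^5 = +1.
(a,b)_37: α=2, u≡14; β=3, v≡7 (mod 37); (14|37)=-1, (7|37)=+1; sign (−1)^0·-1^3·+1^2 = -1.
(-84847, 376142 / ℚ) ramifies at {17, 37}: a division algebra.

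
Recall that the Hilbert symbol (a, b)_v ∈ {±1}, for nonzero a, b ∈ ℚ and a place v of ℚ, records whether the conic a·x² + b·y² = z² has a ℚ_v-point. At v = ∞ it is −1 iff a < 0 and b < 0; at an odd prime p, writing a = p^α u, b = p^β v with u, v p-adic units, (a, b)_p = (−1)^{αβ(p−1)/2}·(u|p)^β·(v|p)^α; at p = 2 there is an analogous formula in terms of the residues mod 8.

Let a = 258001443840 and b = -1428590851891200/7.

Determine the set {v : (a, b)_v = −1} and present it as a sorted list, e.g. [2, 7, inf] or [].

[19, 23]

Mod squares: a ≡ 2415, b ≡ -104006. Check v ∈ {∞, 2, 3, 5, 7, 17, 19, 23}.
v=19: a=19^2·(≡3), b=19^3·(≡5) mod 19; (3|19)=-1, (5|19)=+1; (−1)^{2·3·9}·(-1)^3·(+1)^2 = -1.
v=5: a=5^1·(≡3), b=5^2·(≡1) mod 5; (3|5)=-1, (1|5)=+1; (−1)^{1·2·2}·(-1)^2·(+1)^1 = +1.
v=3: a=3^1·(≡1), b=3^2·(≡1) mod 3; (1|3)=+1, (1|3)=+1; (−1)^{1·2·1}·(+1)^2·(+1)^1 = +1.
v=17: a=17^2·(≡16), b=17^3·(≡16) mod 17; (16|17)=+1, (16|17)=+1; (−1)^{2·3·8}·(+1)^3·(+1)^2 = +1.
v=2: v_2(a)=10, v_2(b)=13; units ≡ 7, 5 (mod 8); ε·ε+αω+βω = 1·0+10·1+13·0 ≡ 0  ⇒  (a,b)_2 = +1.
v=7: a=7^1·(≡4), b=7^-1·(≡3) mod 7; (4|7)=+1, (3|7)=-1; (−1)^{1·-1·3}·(+1)^-1·(-1)^1 = +1.
v=23: a=23^1·(≡18), b=23^1·(≡16) mod 23; (18|23)=+1, (16|23)=+1; (−1)^{1·1·11}·(+1)^1·(+1)^1 = -1.
v=∞: 2415 > 0 and -104006 < 0  ⇒  (a,b)_∞ = +1.
(2415, -104006 / ℚ) ramifies at {19, 23}: a division algebra.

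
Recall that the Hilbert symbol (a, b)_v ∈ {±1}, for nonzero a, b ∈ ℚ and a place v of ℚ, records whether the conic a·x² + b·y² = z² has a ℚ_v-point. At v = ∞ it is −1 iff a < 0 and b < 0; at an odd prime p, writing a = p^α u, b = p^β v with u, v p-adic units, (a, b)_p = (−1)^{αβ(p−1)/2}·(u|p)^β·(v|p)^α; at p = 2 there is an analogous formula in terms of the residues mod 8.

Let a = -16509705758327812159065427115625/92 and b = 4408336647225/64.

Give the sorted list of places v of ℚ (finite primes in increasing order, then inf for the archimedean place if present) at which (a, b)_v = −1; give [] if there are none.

Mod squares: a ≡ -1151495, b ≡ 17081. Check v ∈ {∞, 2, 3, 5, 7, 11, 13, 17, 19, 23, 29, 31}.
v=13: a=13^2·(≡11), b=13^0·(≡9) mod 13; (11|13)=-1, (9|13)=+1; (−1)^{2·0·6}·(-1)^0·(+1)^2 = +1.
v=23: a=23^-1·(≡16), b=23^0·(≡5) mod 23; (16|23)=+1, (5|23)=-1; (−1)^{-1·0·11}·(+1)^0·(-1)^-1 = -1.
v=31: a=31^3·(≡24), b=31^1·(≡30) mod 31; (24|31)=-1, (30|31)=-1; (−1)^{3·1·15}·(-1)^1·(-1)^3 = -1.
v=7: a=7^6·(≡3), b=7^2·(≡1) mod 7; (3|7)=-1, (1|7)=+1; (−1)^{6·2·3}·(-1)^2·(+1)^6 = +1.
v=19: a=19^3·(≡16), b=19^1·(≡7) mod 19; (16|19)=+1, (7|19)=+1; (−1)^{3·1·9}·(+1)^1·(+1)^3 = -1.
v=29: a=29^2·(≡14), b=29^1·(≡16) mod 29; (14|29)=-1, (16|29)=+1; (−1)^{2·1·14}·(-1)^1·(+1)^2 = -1.
v=11: a=11^2·(≡6), b=11^0·(≡3) mod 11; (6|11)=-1, (3|11)=+1; (−1)^{2·0·5}·(-1)^0·(+1)^2 = +1.
v=2: v_2(a)=-2, v_2(b)=-6; units ≡ 1, 1 (mod 8); ε·ε+αω+βω = 0·0+-2·0+-6·0 ≡ 0  ⇒  (a,b)_2 = +1.
v=17: a=17^5·(≡6), b=17^2·(≡15) mod 17; (6|17)=-1, (15|17)=+1; (−1)^{5·2·8}·(-1)^2·(+1)^5 = +1.
v=3: a=3^2·(≡1), b=3^6·(≡2) mod 3; (1|3)=+1, (2|3)=-1; (−1)^{2·6·1}·(+1)^6·(-1)^2 = +1.
v=∞: -1151495 < 0 and 17081 > 0  ⇒  (a,b)_∞ = +1.
v=5: a=5^5·(≡4), b=5^2·(≡1) mod 5; (4|5)=+1, (1|5)=+1; (−1)^{5·2·2}·(+1)^2·(+1)^5 = +1.
|Ram(-1151495, 17081)| = 4, even; anisotropic at {19, 23, 29, 31}.

[19, 23, 29, 31]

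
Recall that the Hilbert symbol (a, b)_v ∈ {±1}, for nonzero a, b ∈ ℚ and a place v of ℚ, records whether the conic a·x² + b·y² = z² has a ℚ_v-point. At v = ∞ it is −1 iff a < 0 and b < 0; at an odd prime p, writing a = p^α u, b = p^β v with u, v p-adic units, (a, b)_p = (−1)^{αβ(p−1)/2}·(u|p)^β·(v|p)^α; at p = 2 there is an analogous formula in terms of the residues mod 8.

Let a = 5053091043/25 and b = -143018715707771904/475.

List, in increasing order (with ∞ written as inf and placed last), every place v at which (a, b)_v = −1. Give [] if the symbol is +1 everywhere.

[2, 7, 19, 41]

Mod squares: a ≡ 3, b ≡ -70889. Check v ∈ {∞, 2, 3, 5, 7, 11, 13, 19, 41}.
v=41: a=41^2·(≡15), b=41^3·(≡6) mod 41; (15|41)=-1, (6|41)=-1; (−1)^{2·3·20}·(-1)^3·(-1)^2 = -1.
v=11: a=11^2·(≡4), b=11^4·(≡6) mod 11; (4|11)=+1, (6|11)=-1; (−1)^{2·4·5}·(+1)^4·(-1)^2 = +1.
v=13: a=13^2·(≡1), b=13^3·(≡11) mod 13; (1|13)=+1, (11|13)=-1; (−1)^{2·3·6}·(+1)^3·(-1)^2 = +1.
v=3: a=3^1·(≡1), b=3^2·(≡1) mod 3; (1|3)=+1, (1|3)=+1; (−1)^{1·2·1}·(+1)^2·(+1)^1 = +1.
v=2: v_2(a)=0, v_2(b)=10; units ≡ 3, 7 (mod 8); ε·ε+αω+βω = 1·1+0·0+10·1 ≡ 1  ⇒  (a,b)_2 = -1.
v=19: a=19^0·(≡10), b=19^-1·(≡3) mod 19; (10|19)=-1, (3|19)=-1; (−1)^{0·-1·9}·(-1)^-1·(-1)^0 = -1.
v=∞: 3 > 0 and -70889 < 0  ⇒  (a,b)_∞ = +1.
v=7: a=7^2·(≡5), b=7^1·(≡2) mod 7; (5|7)=-1, (2|7)=+1; (−1)^{2·1·3}·(-1)^1·(+1)^2 = -1.
v=5: a=5^-2·(≡3), b=5^-2·(≡4) mod 5; (3|5)=-1, (4|5)=+1; (−1)^{-2·-2·2}·(-1)^-2·(+1)^-2 = +1.
|Ram(3, -70889)| = 4, even; anisotropic at {2, 7, 19, 41}.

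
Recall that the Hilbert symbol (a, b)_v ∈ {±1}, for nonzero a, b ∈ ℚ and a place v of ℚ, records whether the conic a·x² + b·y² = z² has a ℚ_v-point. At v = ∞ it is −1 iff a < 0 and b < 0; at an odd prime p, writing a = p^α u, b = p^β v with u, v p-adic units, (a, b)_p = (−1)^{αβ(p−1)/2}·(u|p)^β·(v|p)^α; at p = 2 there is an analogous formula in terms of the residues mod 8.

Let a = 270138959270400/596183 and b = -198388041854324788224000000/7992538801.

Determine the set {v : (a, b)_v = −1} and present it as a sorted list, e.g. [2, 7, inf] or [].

(a, b) ≡ (1518, -19) mod (ℚ^×)²; places V = {2, 3, 5, 7, 11, 13, 19, 23, ∞}.
(a,b)_∞: sgn(1518)=+, sgn(-19)=−, so +1.
(a,b)_19: α=2, u≡11; β=3, v≡15 (mod 19); (11|19)=+1, (15|19)=-1; sign (−1)^0·+1^3·-1^2 = +1.
(a,b)_2: α=9, β=16; u≡7, v≡5 (mod 8); ε(u)ε(v)=1·0, αω(v)=9·1, βω(u)=16·0; sum ≡ 1  ⇒  -1.
(a,b)_7: α=-2, u≡3; β=0, v≡2 (mod 7); (3|7)=-1, (2|7)=+1; sign (−1)^0·-1^0·+1^-2 = +1.
(a,b)_5: α=2, u≡2; β=6, v≡4 (mod 5); (2|5)=-1, (4|5)=+1; sign (−1)^0·-1^6·+1^2 = +1.
(a,b)_3: α=1, u≡2; β=2, v≡2 (mod 3); (2|3)=-1, (2|3)=-1; sign (−1)^0·-1^2·-1^1 = -1.
(a,b)_23: α=-3, u≡10; β=-4, v≡2 (mod 23); (10|23)=-1, (2|23)=+1; sign (−1)^0·-1^-4·+1^-3 = +1.
(a,b)_11: α=7, u≡7; β=12, v≡9 (mod 11); (7|11)=-1, (9|11)=+1; sign (−1)^0·-1^12·+1^7 = +1.
(a,b)_13: α=0, u≡4; β=-4, v≡7 (mod 13); (4|13)=+1, (7|13)=-1; sign (−1)^0·+1^-4·-1^0 = +1.
|Ram(1518, -19)| = 2, even; anisotropic at {2, 3}.

[2, 3]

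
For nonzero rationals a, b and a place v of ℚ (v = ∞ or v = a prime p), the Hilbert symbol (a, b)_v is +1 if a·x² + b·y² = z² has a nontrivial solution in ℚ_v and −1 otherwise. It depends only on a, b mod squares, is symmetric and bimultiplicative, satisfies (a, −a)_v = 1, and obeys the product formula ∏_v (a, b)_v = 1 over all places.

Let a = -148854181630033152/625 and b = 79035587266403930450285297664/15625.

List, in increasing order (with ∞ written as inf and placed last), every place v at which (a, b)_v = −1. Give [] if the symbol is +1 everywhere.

(a, b) ≡ (-133, 339549) mod (ℚ^×)²; places V = {2, 3, 5, 7, 13, 19, 23, 37, ∞}.
(a,b)_13: α=2, u≡4; β=6, v≡11 (mod 13); (4|13)=+1, (11|13)=-1; sign (−1)^0·+1^6·-1^2 = +1.
(a,b)_23: α=2, u≡7; β=3, v≡22 (mod 23); (7|23)=-1, (22|23)=-1; sign (−1)^0·-1^3·-1^2 = -1.
(a,b)_19: α=1, u≡18; β=1, v≡4 (mod 19); (18|19)=-1, (4|19)=+1; sign (−1)^1·-1^1·+1^1 = +1.
(a,b)_2: α=8, β=24; u≡3, v≡5 (mod 8); ε(u)ε(v)=1·0, αω(v)=8·1, βω(u)=24·1; sum ≡ 0  ⇒  +1.
(a,b)_7: α=3, u≡1; β=3, v≡4 (mod 7); (1|7)=+1, (4|7)=+1; sign (−1)^1·+1^3·+1^3 = -1.
(a,b)_3: α=6, u≡2; β=5, v≡2 (mod 3); (2|3)=-1, (2|3)=-1; sign (−1)^0·-1^5·-1^6 = -1.
(a,b)_5: α=-4, u≡3; β=-6, v≡4 (mod 5); (3|5)=-1, (4|5)=+1; sign (−1)^0·-1^-6·+1^-4 = +1.
(a,b)_∞: sgn(-133)=−, sgn(339549)=+, so +1.
(a,b)_37: α=2, u≡29; β=3, v≡27 (mod 37); (29|37)=-1, (27|37)=+1; sign (−1)^0·-1^3·+1^2 = -1.
Ram(-133, 339549) = {3, 7, 23, 37}; no ℚ_3-point on the conic.

[3, 7, 23, 37]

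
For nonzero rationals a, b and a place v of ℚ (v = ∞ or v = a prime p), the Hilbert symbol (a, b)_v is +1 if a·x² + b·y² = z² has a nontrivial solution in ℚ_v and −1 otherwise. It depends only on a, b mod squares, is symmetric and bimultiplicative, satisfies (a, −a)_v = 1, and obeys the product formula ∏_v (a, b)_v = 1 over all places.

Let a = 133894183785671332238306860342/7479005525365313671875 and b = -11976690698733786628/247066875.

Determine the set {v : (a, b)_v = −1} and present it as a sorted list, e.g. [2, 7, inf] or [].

Mod squares: a ≡ 4386, b ≡ -3603099. Check v ∈ {∞, 2, 3, 5, 7, 11, 13, 17, 19, 31, 43, 53}.
v=2: v_2(a)=1, v_2(b)=2; units ≡ 1, 5 (mod 8); ε·ε+αω+βω = 0·0+1·1+2·0 ≡ 1  ⇒  (a,b)_2 = -1.
v=7: a=7^2·(≡1), b=7^0·(≡1) mod 7; (1|7)=+1, (1|7)=+1; (−1)^{2·0·3}·(+1)^0·(+1)^2 = +1.
v=13: a=13^-2·(≡2), b=13^0·(≡7) mod 13; (2|13)=-1, (7|13)=-1; (−1)^{-2·0·6}·(-1)^0·(-1)^-2 = +1.
v=5: a=5^-8·(≡4), b=5^-4·(≡1) mod 5; (4|5)=+1, (1|5)=+1; (−1)^{-8·-4·2}·(+1)^-4·(+1)^-8 = +1.
v=11: a=11^-6·(≡8), b=11^-4·(≡2) mod 11; (8|11)=-1, (2|11)=-1; (−1)^{-6·-4·5}·(-1)^-4·(-1)^-6 = +1.
v=19: a=19^-2·(≡9), b=19^0·(≡7) mod 19; (9|19)=+1, (7|19)=+1; (−1)^{-2·0·9}·(+1)^0·(+1)^-2 = +1.
v=31: a=31^10·(≡21), b=31^7·(≡6) mod 31; (21|31)=-1, (6|31)=-1; (−1)^{10·7·15}·(-1)^7·(-1)^10 = -1.
v=17: a=17^3·(≡11), b=17^1·(≡4) mod 17; (11|17)=-1, (4|17)=+1; (−1)^{3·1·8}·(-1)^1·(+1)^3 = -1.
v=∞: 4386 > 0 and -3603099 < 0  ⇒  (a,b)_∞ = +1.
v=43: a=43^1·(≡36), b=43^1·(≡13) mod 43; (36|43)=+1, (13|43)=+1; (−1)^{1·1·21}·(+1)^1·(+1)^1 = -1.
v=3: a=3^-11·(≡1), b=3^-3·(≡2) mod 3; (1|3)=+1, (2|3)=-1; (−1)^{-11·-3·1}·(+1)^-3·(-1)^-11 = +1.
v=53: a=53^4·(≡4), b=53^3·(≡49) mod 53; (4|53)=+1, (49|53)=+1; (−1)^{4·3·26}·(+1)^3·(+1)^4 = +1.
|Ram(4386, -3603099)| = 4, even; anisotropic at {2, 17, 31, 43}.

[2, 17, 31, 43]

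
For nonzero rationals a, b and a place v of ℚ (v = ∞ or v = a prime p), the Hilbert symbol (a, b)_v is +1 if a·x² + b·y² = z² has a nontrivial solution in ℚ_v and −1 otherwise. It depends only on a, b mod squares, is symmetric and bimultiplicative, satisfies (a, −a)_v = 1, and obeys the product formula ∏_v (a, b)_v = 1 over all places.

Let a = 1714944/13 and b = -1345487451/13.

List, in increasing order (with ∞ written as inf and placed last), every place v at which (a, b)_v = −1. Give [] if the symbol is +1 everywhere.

Mod squares: a ≡ 87087, b ≡ -150423. Check v ∈ {∞, 2, 3, 7, 11, 13, 19, 29, 31}.
v=31: a=31^0·(≡9), b=31^2·(≡9) mod 31; (9|31)=+1, (9|31)=+1; (−1)^{0·2·15}·(+1)^2·(+1)^0 = +1.
v=13: a=13^-1·(≡10), b=13^-1·(≡4) mod 13; (10|13)=+1, (4|13)=+1; (−1)^{-1·-1·6}·(+1)^-1·(+1)^-1 = +1.
v=29: a=29^1·(≡16), b=29^1·(≡13) mod 29; (16|29)=+1, (13|29)=+1; (−1)^{1·1·14}·(+1)^1·(+1)^1 = +1.
v=2: v_2(a)=8, v_2(b)=0; units ≡ 7, 1 (mod 8); ε·ε+αω+βω = 1·0+8·0+0·0 ≡ 0  ⇒  (a,b)_2 = +1.
v=19: a=19^0·(≡12), b=19^1·(≡16) mod 19; (12|19)=-1, (16|19)=+1; (−1)^{0·1·9}·(-1)^1·(+1)^0 = -1.
v=7: a=7^1·(≡1), b=7^1·(≡4) mod 7; (1|7)=+1, (4|7)=+1; (−1)^{1·1·3}·(+1)^1·(+1)^1 = -1.
v=∞: 87087 > 0 and -150423 < 0  ⇒  (a,b)_∞ = +1.
v=11: a=11^1·(≡6), b=11^2·(≡2) mod 11; (6|11)=-1, (2|11)=-1; (−1)^{1·2·5}·(-1)^2·(-1)^1 = -1.
v=3: a=3^1·(≡1), b=3^1·(≡1) mod 3; (1|3)=+1, (1|3)=+1; (−1)^{1·1·1}·(+1)^1·(+1)^1 = -1.
Ram(87087, -150423) = {3, 7, 11, 19}; no ℚ_3-point on the conic.

[3, 7, 11, 19]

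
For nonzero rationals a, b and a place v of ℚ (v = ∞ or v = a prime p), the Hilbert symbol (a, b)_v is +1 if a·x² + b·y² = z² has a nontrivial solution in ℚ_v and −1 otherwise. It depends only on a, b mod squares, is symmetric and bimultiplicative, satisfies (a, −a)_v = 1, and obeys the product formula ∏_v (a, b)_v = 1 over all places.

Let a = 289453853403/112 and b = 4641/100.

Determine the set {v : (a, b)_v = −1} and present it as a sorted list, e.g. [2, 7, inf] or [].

Mod squares: a ≡ 86555469, b ≡ 4641. Check v ∈ {∞, 2, 3, 5, 7, 11, 13, 17, 19, 37, 41}.
v=19: a=19^1·(≡7), b=19^0·(≡1) mod 19; (7|19)=+1, (1|19)=+1; (−1)^{1·0·9}·(+1)^0·(+1)^1 = +1.
v=11: a=11^1·(≡9), b=11^0·(≡10) mod 11; (9|11)=+1, (10|11)=-1; (−1)^{1·0·5}·(+1)^0·(-1)^1 = -1.
v=7: a=7^-1·(≡4), b=7^1·(≡6) mod 7; (4|7)=+1, (6|7)=-1; (−1)^{-1·1·3}·(+1)^1·(-1)^-1 = +1.
v=∞: 86555469 > 0 and 4641 > 0  ⇒  (a,b)_∞ = +1.
v=41: a=41^1·(≡17), b=41^0·(≡5) mod 41; (17|41)=-1, (5|41)=+1; (−1)^{1·0·20}·(-1)^0·(+1)^1 = +1.
v=3: a=3^5·(≡1), b=3^1·(≡2) mod 3; (1|3)=+1, (2|3)=-1; (−1)^{5·1·1}·(+1)^1·(-1)^5 = +1.
v=5: a=5^0·(≡4), b=5^-2·(≡4) mod 5; (4|5)=+1, (4|5)=+1; (−1)^{0·-2·2}·(+1)^-2·(+1)^0 = +1.
v=17: a=17^2·(≡11), b=17^1·(≡8) mod 17; (11|17)=-1, (8|17)=+1; (−1)^{2·1·8}·(-1)^1·(+1)^2 = -1.
v=37: a=37^1·(≡27), b=37^0·(≡12) mod 37; (27|37)=+1, (12|37)=+1; (−1)^{1·0·18}·(+1)^0·(+1)^1 = +1.
v=13: a=13^1·(≡6), b=13^1·(≡5) mod 13; (6|13)=-1, (5|13)=-1; (−1)^{1·1·6}·(-1)^1·(-1)^1 = +1.
v=2: v_2(a)=-4, v_2(b)=-2; units ≡ 5, 1 (mod 8); ε·ε+αω+βω = 0·0+-4·0+-2·1 ≡ 0  ⇒  (a,b)_2 = +1.
(86555469, 4641 / ℚ) ramifies at {11, 17}: a division algebra.

[11, 17]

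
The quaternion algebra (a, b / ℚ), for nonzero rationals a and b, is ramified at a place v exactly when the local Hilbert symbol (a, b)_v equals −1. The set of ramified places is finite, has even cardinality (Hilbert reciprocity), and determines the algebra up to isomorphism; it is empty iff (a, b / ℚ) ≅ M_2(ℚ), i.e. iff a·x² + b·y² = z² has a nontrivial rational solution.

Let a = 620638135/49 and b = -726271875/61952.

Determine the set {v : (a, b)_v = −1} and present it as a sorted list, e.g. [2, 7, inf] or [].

[5, 17, 19, 29, 31, 43]

(a, b) ≡ (3672415, -5270) mod (ℚ^×)²; places V = {2, 3, 5, 7, 11, 13, 17, 19, 29, 31, 43, ∞}.
(a,b)_2: α=0, β=-9; u≡7, v≡5 (mod 8); ε(u)ε(v)=1·0, αω(v)=0·1, βω(u)=-9·0; sum ≡ 0  ⇒  +1.
(a,b)_∞: sgn(3672415)=+, sgn(-5270)=−, so +1.
(a,b)_43: α=1, u≡18; β=0, v≡18 (mod 43); (18|43)=-1, (18|43)=-1; sign (−1)^0·-1^0·-1^1 = -1.
(a,b)_7: α=-2, u≡5; β=2, v≡1 (mod 7); (5|7)=-1, (1|7)=+1; sign (−1)^0·-1^2·+1^-2 = +1.
(a,b)_19: α=1, u≡9; β=0, v≡15 (mod 19); (9|19)=+1, (15|19)=-1; sign (−1)^0·+1^0·-1^1 = -1.
(a,b)_29: α=1, u≡2; β=0, v≡19 (mod 29); (2|29)=-1, (19|29)=-1; sign (−1)^0·-1^0·-1^1 = -1.
(a,b)_3: α=0, u≡1; β=2, v≡1 (mod 3); (1|3)=+1, (1|3)=+1; sign (−1)^0·+1^2·+1^0 = +1.
(a,b)_13: α=2, u≡11; β=0, v≡5 (mod 13); (11|13)=-1, (5|13)=-1; sign (−1)^0·-1^0·-1^2 = +1.
(a,b)_17: α=0, u≡12; β=1, v≡15 (mod 17); (12|17)=-1, (15|17)=+1; sign (−1)^0·-1^1·+1^0 = -1.
(a,b)_31: α=1, u≡4; β=1, v≡20 (mod 31); (4|31)=+1, (20|31)=+1; sign (−1)^1·+1^1·+1^1 = -1.
(a,b)_5: α=1, u≡3; β=5, v≡4 (mod 5); (3|5)=-1, (4|5)=+1; sign (−1)^0·-1^5·+1^1 = -1.
(a,b)_11: α=0, u≡8; β=-2, v≡2 (mod 11); (8|11)=-1, (2|11)=-1; sign (−1)^0·-1^-2·-1^0 = +1.
(3672415, -5270 / ℚ) ramifies at {5, 17, 19, 29, 31, 43}: a division algebra.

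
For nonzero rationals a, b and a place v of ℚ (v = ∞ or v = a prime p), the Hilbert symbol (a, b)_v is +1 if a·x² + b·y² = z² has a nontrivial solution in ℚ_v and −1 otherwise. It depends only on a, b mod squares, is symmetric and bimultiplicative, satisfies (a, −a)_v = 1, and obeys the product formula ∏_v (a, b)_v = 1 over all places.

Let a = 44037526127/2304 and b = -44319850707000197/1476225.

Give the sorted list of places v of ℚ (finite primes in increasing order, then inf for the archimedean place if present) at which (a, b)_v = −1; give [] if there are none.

(a, b) ≡ (23, -893) mod (ℚ^×)²; places V = {2, 3, 5, 7, 19, 23, 47, ∞}.
(a,b)_23: α=1, u≡13; β=2, v≡16 (mod 23); (13|23)=+1, (16|23)=+1; sign (−1)^0·+1^2·+1^1 = +1.
(a,b)_2: α=-8, β=0; u≡7, v≡3 (mod 8); ε(u)ε(v)=1·1, αω(v)=-8·1, βω(u)=0·0; sum ≡ 1  ⇒  -1.
(a,b)_∞: sgn(23)=+, sgn(-893)=−, so +1.
(a,b)_47: α=2, u≡30; β=3, v≡3 (mod 47); (30|47)=-1, (3|47)=+1; sign (−1)^0·-1^3·+1^2 = -1.
(a,b)_19: α=2, u≡9; β=3, v≡2 (mod 19); (9|19)=+1, (2|19)=-1; sign (−1)^0·+1^3·-1^2 = +1.
(a,b)_7: α=4, u≡4; β=6, v≡5 (mod 7); (4|7)=+1, (5|7)=-1; sign (−1)^0·+1^6·-1^4 = +1.
(a,b)_3: α=-2, u≡2; β=-10, v≡1 (mod 3); (2|3)=-1, (1|3)=+1; sign (−1)^0·-1^-10·+1^-2 = +1.
(a,b)_5: α=0, u≡3; β=-2, v≡2 (mod 5); (3|5)=-1, (2|5)=-1; sign (−1)^0·-1^-2·-1^0 = +1.
Ram(23, -893) = {2, 47}; no ℚ_2-point on the conic.

[2, 47]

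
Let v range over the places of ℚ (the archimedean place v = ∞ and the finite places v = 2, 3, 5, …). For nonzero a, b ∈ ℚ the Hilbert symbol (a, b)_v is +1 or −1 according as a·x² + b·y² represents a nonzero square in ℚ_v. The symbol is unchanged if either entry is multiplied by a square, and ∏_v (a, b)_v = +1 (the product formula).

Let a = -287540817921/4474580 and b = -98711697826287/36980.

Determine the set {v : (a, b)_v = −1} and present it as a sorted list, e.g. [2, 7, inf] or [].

[5, 23, 31, inf]

(a, b) ≡ (-67445, -1875443115) mod (ℚ^×)²; places V = {2, 3, 5, 7, 11, 13, 19, 23, 31, 41, 43, 47, ∞}.
(a,b)_31: α=0, u≡12; β=1, v≡25 (mod 31); (12|31)=-1, (25|31)=+1; sign (−1)^0·-1^1·+1^0 = -1.
(a,b)_43: α=-2, u≡5; β=-2, v≡17 (mod 43); (5|43)=-1, (17|43)=+1; sign (−1)^0·-1^-2·+1^-2 = +1.
(a,b)_11: α=-2, u≡8; β=0, v≡9 (mod 11); (8|11)=-1, (9|11)=+1; sign (−1)^0·-1^0·+1^-2 = +1.
(a,b)_23: α=0, u≡5; β=1, v≡21 (mod 23); (5|23)=-1, (21|23)=-1; sign (−1)^0·-1^1·-1^0 = -1.
(a,b)_∞: sgn(-67445)=−, sgn(-1875443115)=−, so -1.
(a,b)_41: α=1, u≡18; β=1, v≡37 (mod 41); (18|41)=+1, (37|41)=+1; sign (−1)^0·+1^1·+1^1 = +1.
(a,b)_3: α=10, u≡1; β=7, v≡2 (mod 3); (1|3)=+1, (2|3)=-1; sign (−1)^0·+1^7·-1^10 = +1.
(a,b)_2: α=-2, β=-2; u≡3, v≡5 (mod 8); ε(u)ε(v)=1·0, αω(v)=-2·1, βω(u)=-2·1; sum ≡ 0  ⇒  +1.
(a,b)_5: α=-1, u≡4; β=-1, v≡3 (mod 5); (4|5)=+1, (3|5)=-1; sign (−1)^0·+1^-1·-1^-1 = -1.
(a,b)_7: α=1, u≡2; β=1, v≡3 (mod 7); (2|7)=+1, (3|7)=-1; sign (−1)^1·+1^1·-1^1 = +1.
(a,b)_47: α=1, u≡11; β=1, v≡16 (mod 47); (11|47)=-1, (16|47)=+1; sign (−1)^1·-1^1·+1^1 = +1.
(a,b)_13: α=0, u≡12; β=1, v≡8 (mod 13); (12|13)=+1, (8|13)=-1; sign (−1)^0·+1^1·-1^0 = +1.
(a,b)_19: α=2, u≡4; β=2, v≡18 (mod 19); (4|19)=+1, (18|19)=-1; sign (−1)^0·+1^2·-1^2 = +1.
|Ram(-67445, -1875443115)| = 4, even; anisotropic at {5, 23, 31, ∞}.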